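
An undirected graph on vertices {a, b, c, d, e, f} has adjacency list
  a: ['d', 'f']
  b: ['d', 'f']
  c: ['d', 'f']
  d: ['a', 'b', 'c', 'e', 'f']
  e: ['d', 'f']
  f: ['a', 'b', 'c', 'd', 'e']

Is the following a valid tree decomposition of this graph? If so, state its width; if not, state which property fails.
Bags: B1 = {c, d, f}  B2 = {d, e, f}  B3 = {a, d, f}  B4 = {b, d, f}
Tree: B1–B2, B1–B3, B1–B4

Every vertex of G appears in some bag (union = {a, b, c, d, e, f}); every edge is covered by a bag; and for each vertex v the set of bags containing v is connected in the bag tree. The decomposition is therefore valid. The largest bag has 3 vertices, so the width is 2.

Yes; width 2.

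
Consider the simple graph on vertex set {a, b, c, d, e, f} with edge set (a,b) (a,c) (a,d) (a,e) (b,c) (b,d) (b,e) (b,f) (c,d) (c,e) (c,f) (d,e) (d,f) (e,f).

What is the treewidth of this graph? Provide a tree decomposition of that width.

Treewidth 4.
One such decomposition:
Bags: B1 = {a, b, c, d, e}  B2 = {b, c, d, e, f}
Tree: B1–B2

Each bag holds 5 vertices, so the decomposition has width 4, which upper-bounds the treewidth. Conversely, {b, c, d, e, f} is a clique of size 5, and the vertices of any clique must share a bag in every tree decomposition; so some bag has ≥ 5 vertices and tw(G) ≥ 4. Hence tw(G) = 4 exactly.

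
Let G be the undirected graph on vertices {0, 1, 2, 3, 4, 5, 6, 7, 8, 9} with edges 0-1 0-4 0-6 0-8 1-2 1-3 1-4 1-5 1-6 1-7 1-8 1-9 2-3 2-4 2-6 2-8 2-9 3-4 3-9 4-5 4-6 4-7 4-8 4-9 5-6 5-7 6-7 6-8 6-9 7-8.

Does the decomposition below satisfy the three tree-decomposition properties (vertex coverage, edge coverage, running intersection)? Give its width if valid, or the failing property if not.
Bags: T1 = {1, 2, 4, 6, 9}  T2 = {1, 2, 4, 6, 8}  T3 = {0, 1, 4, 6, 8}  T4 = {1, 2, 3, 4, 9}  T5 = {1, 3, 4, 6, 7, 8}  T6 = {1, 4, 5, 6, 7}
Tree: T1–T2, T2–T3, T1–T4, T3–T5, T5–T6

A tree decomposition must satisfy three properties: every vertex lies in some bag; for every edge, both endpoints lie together in some bag; and for every vertex, the bags containing it form a connected subtree. Here bags containing vertex 3 are not connected in the tree, so the decomposition is invalid.

No — bags containing vertex 3 are not connected in the tree.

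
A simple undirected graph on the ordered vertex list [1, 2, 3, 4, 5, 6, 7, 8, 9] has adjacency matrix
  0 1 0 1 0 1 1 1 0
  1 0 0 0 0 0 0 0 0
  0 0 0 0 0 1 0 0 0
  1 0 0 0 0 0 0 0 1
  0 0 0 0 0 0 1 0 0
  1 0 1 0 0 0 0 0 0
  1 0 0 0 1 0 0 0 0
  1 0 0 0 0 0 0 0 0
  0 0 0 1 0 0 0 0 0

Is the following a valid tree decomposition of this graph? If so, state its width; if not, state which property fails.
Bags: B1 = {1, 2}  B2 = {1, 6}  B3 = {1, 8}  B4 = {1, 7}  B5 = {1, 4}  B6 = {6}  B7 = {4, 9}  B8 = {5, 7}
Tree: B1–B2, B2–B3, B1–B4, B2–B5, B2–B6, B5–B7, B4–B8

A tree decomposition must satisfy three properties: every vertex lies in some bag; for every edge, both endpoints lie together in some bag; and for every vertex, the bags containing it form a connected subtree. Here vertex 3 appears in no bag, so the decomposition is invalid.

No — vertex 3 appears in no bag.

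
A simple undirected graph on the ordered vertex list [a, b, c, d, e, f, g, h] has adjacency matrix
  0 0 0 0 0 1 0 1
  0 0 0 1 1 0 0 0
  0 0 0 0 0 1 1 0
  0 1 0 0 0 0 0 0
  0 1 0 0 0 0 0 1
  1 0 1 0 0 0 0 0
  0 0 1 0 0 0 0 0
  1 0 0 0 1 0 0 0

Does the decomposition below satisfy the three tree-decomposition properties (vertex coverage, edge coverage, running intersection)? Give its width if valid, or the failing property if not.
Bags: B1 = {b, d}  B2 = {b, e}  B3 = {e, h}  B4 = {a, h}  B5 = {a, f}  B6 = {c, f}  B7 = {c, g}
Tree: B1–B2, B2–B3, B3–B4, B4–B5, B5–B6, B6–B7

Yes; width 1.

Checking the three conditions: (i) the bags cover all of {a, b, c, d, e, f, g, h}; (ii) for each edge, some bag contains both endpoints; (iii) the bags containing any fixed vertex form a subtree. All hold, so the decomposition is valid with width 2 − 1 = 1.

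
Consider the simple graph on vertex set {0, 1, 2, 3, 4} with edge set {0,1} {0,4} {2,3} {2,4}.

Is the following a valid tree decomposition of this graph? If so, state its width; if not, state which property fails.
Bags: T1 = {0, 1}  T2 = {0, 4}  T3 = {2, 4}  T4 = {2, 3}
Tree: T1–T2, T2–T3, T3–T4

Yes; width 1.

Vertex coverage: the bags together contain {0, 1, 2, 3, 4}, the full vertex set. Edge coverage: each edge of G has both endpoints in at least one bag. Running intersection: for every vertex, the bags containing it form a connected subtree. All three properties hold, so this is a valid tree decomposition of width max|bag| − 1 = 1, and hence tw(G) ≤ 1.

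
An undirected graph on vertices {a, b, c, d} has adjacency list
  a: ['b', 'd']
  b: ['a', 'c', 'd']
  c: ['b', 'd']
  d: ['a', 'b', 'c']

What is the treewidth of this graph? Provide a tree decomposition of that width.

Treewidth 2.
One optimal decomposition is:
Bags: B1 = {b, c, d}  B2 = {a, b, d}
Tree: B1–B2

Every bag has size at most 3, so the width is 3 − 1 = 2 and tw(G) ≤ 2. On the other hand G contains the 3-clique {b, c, d}. A clique must lie in a single bag of any decomposition, so no decomposition can have width below 2. The upper and lower bounds meet at 2, so that is the treewidth.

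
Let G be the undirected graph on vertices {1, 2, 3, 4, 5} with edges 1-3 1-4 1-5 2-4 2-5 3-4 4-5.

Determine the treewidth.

2

A width-2 tree decomposition is:
Bags: B1 = {1, 4, 5}  B2 = {2, 4, 5}  B3 = {1, 3, 4}
Tree: B1–B2, B1–B3
The largest bag has 3 vertices, giving width 2; this decomposition certifies tw(G) ≤ 2. On the other hand G contains the 3-clique {1, 3, 4}. A clique must lie in a single bag of any decomposition, so no decomposition can have width below 2. Hence tw(G) = 2 exactly.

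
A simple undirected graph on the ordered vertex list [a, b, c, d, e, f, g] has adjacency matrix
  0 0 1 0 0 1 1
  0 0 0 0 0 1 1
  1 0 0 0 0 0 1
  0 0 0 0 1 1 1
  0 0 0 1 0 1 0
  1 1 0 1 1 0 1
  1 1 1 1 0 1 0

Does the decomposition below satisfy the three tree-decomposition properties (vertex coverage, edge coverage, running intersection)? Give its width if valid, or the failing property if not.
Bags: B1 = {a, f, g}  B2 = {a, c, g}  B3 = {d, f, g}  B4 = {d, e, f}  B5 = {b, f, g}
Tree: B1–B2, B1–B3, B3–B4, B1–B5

Every vertex of G appears in some bag (union = {a, b, c, d, e, f, g}); every edge is covered by a bag; and for each vertex v the set of bags containing v is connected in the bag tree. The decomposition is therefore valid. The largest bag has 3 vertices, so the width is 2.

Yes; width 2.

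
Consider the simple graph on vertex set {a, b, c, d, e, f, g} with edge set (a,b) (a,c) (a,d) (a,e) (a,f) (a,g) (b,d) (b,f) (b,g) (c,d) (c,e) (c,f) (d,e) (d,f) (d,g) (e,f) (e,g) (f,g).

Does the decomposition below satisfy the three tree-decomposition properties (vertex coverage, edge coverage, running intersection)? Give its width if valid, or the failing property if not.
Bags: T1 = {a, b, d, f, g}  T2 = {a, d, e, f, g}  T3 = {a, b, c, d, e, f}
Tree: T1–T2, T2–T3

A tree decomposition must satisfy three properties: every vertex lies in some bag; for every edge, both endpoints lie together in some bag; and for every vertex, the bags containing it form a connected subtree. Here bags containing vertex b are not connected in the tree, so the decomposition is invalid.

No — bags containing vertex b are not connected in the tree.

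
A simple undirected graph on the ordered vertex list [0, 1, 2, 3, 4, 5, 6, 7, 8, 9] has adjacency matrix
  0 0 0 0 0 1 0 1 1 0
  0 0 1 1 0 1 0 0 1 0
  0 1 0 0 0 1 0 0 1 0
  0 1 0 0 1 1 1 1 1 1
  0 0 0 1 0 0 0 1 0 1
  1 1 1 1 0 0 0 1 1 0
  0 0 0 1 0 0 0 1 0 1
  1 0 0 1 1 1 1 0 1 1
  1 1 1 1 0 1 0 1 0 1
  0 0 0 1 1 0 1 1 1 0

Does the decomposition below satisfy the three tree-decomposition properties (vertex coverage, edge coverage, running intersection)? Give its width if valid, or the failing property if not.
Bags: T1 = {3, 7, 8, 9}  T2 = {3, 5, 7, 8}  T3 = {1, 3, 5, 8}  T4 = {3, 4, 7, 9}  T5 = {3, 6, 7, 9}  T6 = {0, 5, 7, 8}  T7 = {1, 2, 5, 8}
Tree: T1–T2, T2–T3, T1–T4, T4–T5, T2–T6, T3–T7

Vertex coverage: the bags together contain {0, 1, 2, 3, 4, 5, 6, 7, 8, 9}, the full vertex set. Edge coverage: each edge of G has both endpoints in at least one bag. Running intersection: for every vertex, the bags containing it form a connected subtree. All three properties hold, so this is a valid tree decomposition of width max|bag| − 1 = 3, and hence tw(G) ≤ 3.

Yes; width 3.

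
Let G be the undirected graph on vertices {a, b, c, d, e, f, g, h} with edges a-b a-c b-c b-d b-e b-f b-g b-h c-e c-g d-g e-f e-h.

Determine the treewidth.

A width-2 tree decomposition is:
Bags: B1 = {b, c, g}  B2 = {b, d, g}  B3 = {b, c, e}  B4 = {b, e, f}  B5 = {a, b, c}  B6 = {b, e, h}
Tree: B1–B2, B1–B3, B3–B4, B1–B5, B4–B6
The largest bag has 3 vertices, giving width 2; this decomposition certifies tw(G) ≤ 2. On the other hand G contains the 3-clique {b, d, g}. A clique must lie in a single bag of any decomposition, so no decomposition can have width below 2. The upper and lower bounds meet at 2, so that is the treewidth.

2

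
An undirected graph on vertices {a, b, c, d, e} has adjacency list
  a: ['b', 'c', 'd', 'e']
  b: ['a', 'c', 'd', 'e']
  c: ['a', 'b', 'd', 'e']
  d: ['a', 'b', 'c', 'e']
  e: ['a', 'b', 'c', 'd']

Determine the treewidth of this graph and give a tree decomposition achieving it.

A single bag containing all 5 vertices is trivially a valid decomposition of width 4. Conversely, {a, b, c, d, e} is a clique of size 5, and the vertices of any clique must share a bag in every tree decomposition; so some bag has ≥ 5 vertices and tw(G) ≥ 4. Combining the bounds, tw(G) = 4.

Treewidth 4.
One optimal decomposition is:
Bags: B1 = {a, b, c, d, e}
Tree: (single bag)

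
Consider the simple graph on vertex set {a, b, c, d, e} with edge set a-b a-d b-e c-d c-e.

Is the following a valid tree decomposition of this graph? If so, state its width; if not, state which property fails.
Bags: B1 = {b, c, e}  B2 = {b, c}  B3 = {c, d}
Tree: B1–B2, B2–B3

A tree decomposition must satisfy three properties: every vertex lies in some bag; for every edge, both endpoints lie together in some bag; and for every vertex, the bags containing it form a connected subtree. Here vertex a appears in no bag, so the decomposition is invalid.

No — vertex a appears in no bag.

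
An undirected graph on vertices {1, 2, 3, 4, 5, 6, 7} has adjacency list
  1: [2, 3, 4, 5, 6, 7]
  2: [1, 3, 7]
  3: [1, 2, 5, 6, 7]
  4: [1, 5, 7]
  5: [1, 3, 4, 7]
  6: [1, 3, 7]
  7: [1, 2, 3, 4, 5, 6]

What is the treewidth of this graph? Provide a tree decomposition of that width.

Every bag has size at most 4, so the width is 4 − 1 = 3 and tw(G) ≤ 3. Conversely, {1, 2, 3, 7} is a clique of size 4, and the vertices of any clique must share a bag in every tree decomposition; so some bag has ≥ 4 vertices and tw(G) ≥ 3. Combining the bounds, tw(G) = 3.

Treewidth 3.
One optimal decomposition is:
Bags: B1 = {1, 3, 5, 7}  B2 = {1, 4, 5, 7}  B3 = {1, 3, 6, 7}  B4 = {1, 2, 3, 7}
Tree: B1–B2, B1–B3, B3–B4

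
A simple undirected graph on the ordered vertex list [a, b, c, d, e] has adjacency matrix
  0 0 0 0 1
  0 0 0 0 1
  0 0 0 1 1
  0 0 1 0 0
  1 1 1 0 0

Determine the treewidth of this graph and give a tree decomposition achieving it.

Treewidth 1.
Bags: B1 = {c, e}  B2 = {c, d}  B3 = {a, e}  B4 = {b, e}
Tree: B1–B2, B1–B3, B3–B4

The largest bag has 2 vertices, giving width 1; this decomposition certifies tw(G) ≤ 1. Since G has at least one edge (e.g. e–c), it is not an edgeless graph, so tw(G) ≥ 1. Therefore the treewidth is 1.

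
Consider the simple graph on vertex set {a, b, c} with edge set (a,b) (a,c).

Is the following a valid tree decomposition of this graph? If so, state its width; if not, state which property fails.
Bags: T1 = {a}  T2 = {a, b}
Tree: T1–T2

A tree decomposition must satisfy three properties: every vertex lies in some bag; for every edge, both endpoints lie together in some bag; and for every vertex, the bags containing it form a connected subtree. Here vertex c appears in no bag, so the decomposition is invalid.

No — vertex c appears in no bag.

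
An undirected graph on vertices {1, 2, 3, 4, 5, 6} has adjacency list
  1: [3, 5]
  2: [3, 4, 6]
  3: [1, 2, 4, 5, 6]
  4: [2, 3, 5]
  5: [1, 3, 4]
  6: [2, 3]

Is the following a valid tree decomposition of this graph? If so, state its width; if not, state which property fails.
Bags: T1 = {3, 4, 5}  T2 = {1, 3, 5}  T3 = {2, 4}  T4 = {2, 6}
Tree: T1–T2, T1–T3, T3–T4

A tree decomposition must satisfy three properties: every vertex lies in some bag; for every edge, both endpoints lie together in some bag; and for every vertex, the bags containing it form a connected subtree. Here edge (3,2) lies in no bag, so the decomposition is invalid.

No — edge (3,2) lies in no bag.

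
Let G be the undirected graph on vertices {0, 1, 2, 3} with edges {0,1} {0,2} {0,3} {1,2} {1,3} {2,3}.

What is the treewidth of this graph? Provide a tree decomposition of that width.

Treewidth 3.
Bags: B1 = {0, 1, 2, 3}
Tree: (single bag)

A single bag containing all 4 vertices is trivially a valid decomposition of width 3. For the lower bound, the 4 vertices {0, 1, 2, 3} are pairwise adjacent, and any tree decomposition puts a clique entirely inside one bag — forcing width ≥ 3. Therefore the treewidth is 3.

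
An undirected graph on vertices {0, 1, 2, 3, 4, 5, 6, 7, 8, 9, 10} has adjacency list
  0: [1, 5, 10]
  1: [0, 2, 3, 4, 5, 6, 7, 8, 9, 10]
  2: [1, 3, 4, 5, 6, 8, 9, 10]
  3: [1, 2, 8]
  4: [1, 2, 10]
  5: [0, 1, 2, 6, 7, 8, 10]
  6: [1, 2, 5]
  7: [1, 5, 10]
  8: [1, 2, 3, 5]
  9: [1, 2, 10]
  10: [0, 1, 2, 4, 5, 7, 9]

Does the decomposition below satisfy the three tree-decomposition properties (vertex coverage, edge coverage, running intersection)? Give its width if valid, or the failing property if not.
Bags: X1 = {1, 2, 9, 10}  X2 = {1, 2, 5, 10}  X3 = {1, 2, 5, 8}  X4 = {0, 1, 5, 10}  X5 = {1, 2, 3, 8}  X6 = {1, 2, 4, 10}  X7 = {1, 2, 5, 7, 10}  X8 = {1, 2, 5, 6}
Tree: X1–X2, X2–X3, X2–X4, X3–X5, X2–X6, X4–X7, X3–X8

A tree decomposition must satisfy three properties: every vertex lies in some bag; for every edge, both endpoints lie together in some bag; and for every vertex, the bags containing it form a connected subtree. Here bags containing vertex 2 are not connected in the tree, so the decomposition is invalid.

No — bags containing vertex 2 are not connected in the tree.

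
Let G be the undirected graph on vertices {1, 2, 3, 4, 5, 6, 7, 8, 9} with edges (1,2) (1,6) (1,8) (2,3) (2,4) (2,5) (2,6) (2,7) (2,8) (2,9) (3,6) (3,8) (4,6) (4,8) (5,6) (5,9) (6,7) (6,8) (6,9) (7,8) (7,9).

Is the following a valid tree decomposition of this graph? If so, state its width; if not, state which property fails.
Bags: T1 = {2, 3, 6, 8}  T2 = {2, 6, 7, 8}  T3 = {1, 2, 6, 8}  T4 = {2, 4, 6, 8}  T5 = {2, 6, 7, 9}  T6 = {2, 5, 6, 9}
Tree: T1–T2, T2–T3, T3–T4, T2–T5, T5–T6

Yes; width 3.

Vertex coverage: the bags together contain {1, 2, 3, 4, 5, 6, 7, 8, 9}, the full vertex set. Edge coverage: each edge of G has both endpoints in at least one bag. Running intersection: for every vertex, the bags containing it form a connected subtree. All three properties hold, so this is a valid tree decomposition of width max|bag| − 1 = 3, and hence tw(G) ≤ 3.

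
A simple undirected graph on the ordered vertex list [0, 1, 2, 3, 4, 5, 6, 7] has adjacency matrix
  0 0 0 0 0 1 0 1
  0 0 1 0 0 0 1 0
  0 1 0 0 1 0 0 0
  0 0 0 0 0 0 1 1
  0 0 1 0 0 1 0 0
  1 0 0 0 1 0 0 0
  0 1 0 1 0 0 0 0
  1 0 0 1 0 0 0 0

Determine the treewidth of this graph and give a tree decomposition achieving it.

Each bag holds 3 vertices, so the decomposition has width 2, which upper-bounds the treewidth. For the lower bound, G contains the cycle 2–1–6–3–7–0–5–4–2, so G is not a forest; only forests have treewidth ≤ 1, hence tw(G) ≥ 2. Hence tw(G) = 2 exactly.

Treewidth 2.
One such decomposition:
Bags: B1 = {1, 2, 6}  B2 = {2, 3, 6}  B3 = {2, 3, 7}  B4 = {0, 2, 7}  B5 = {0, 2, 5}  B6 = {2, 4, 5}
Tree: B1–B2, B2–B3, B3–B4, B4–B5, B5–B6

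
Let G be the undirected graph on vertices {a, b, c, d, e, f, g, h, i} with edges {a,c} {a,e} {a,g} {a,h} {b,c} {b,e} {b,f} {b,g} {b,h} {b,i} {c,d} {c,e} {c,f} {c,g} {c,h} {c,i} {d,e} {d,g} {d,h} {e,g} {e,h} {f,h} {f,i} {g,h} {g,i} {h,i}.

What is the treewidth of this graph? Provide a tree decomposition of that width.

Every bag has size at most 5, so the width is 5 − 1 = 4 and tw(G) ≤ 4. On the other hand G contains the 5-clique {c, d, e, g, h}. A clique must lie in a single bag of any decomposition, so no decomposition can have width below 4. Therefore the treewidth is 4.

Treewidth 4.
One optimal decomposition is:
Bags: B1 = {a, c, e, g, h}  B2 = {b, c, e, g, h}  B3 = {c, d, e, g, h}  B4 = {b, c, g, h, i}  B5 = {b, c, f, h, i}
Tree: B1–B2, B2–B3, B2–B4, B4–B5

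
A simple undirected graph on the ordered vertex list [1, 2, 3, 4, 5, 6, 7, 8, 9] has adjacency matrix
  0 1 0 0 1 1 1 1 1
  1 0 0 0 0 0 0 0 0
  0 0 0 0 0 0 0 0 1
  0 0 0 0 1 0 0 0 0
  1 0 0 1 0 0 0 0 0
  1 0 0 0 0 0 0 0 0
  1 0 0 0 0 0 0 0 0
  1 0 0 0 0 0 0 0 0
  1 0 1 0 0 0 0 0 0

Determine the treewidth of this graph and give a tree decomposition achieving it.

Treewidth 1.
One such decomposition:
Bags: B1 = {1, 9}  B2 = {1, 7}  B3 = {1, 8}  B4 = {3, 9}  B5 = {1, 5}  B6 = {1, 6}  B7 = {1, 2}  B8 = {4, 5}
Tree: B1–B2, B2–B3, B1–B4, B1–B5, B2–B6, B1–B7, B5–B8

Each bag holds 2 vertices, so the decomposition has width 1, which upper-bounds the treewidth. Since G has at least one edge (e.g. 9–1), it is not an edgeless graph, so tw(G) ≥ 1. Hence tw(G) = 1 exactly.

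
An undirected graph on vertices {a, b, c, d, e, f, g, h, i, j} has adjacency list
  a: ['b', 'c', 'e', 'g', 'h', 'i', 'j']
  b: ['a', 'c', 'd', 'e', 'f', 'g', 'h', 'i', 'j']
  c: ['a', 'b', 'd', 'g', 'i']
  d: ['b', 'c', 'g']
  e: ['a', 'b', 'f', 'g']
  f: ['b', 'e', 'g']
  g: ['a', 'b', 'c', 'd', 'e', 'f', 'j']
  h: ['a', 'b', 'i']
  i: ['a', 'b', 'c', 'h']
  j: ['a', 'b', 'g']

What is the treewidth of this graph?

A width-3 tree decomposition is:
Bags: B1 = {a, b, c, g}  B2 = {a, b, c, i}  B3 = {b, c, d, g}  B4 = {a, b, g, j}  B5 = {a, b, h, i}  B6 = {a, b, e, g}  B7 = {b, e, f, g}
Tree: B1–B2, B1–B3, B1–B4, B2–B5, B1–B6, B6–B7
Every bag has size at most 4, so the width is 4 − 1 = 3 and tw(G) ≤ 3. Conversely, {b, c, d, g} is a clique of size 4, and the vertices of any clique must share a bag in every tree decomposition; so some bag has ≥ 4 vertices and tw(G) ≥ 3. Combining the bounds, tw(G) = 3.

3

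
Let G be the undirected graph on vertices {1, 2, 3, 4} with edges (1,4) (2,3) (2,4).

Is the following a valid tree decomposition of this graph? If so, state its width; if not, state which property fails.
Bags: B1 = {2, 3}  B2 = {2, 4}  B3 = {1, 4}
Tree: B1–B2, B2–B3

Yes; width 1.

Checking the three conditions: (i) the bags cover all of {1, 2, 3, 4}; (ii) for each edge, some bag contains both endpoints; (iii) the bags containing any fixed vertex form a subtree. All hold, so the decomposition is valid with width 2 − 1 = 1.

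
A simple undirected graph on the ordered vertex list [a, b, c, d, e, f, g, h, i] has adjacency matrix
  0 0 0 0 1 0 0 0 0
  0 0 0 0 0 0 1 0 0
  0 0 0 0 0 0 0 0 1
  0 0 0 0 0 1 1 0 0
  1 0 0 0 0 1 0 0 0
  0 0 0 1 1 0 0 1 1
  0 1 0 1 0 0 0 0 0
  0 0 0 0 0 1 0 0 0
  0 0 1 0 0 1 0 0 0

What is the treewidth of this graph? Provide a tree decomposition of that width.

The largest bag has 2 vertices, giving width 1; this decomposition certifies tw(G) ≤ 1. G has an edge, so its treewidth is at least 1. The upper and lower bounds meet at 1, so that is the treewidth.

Treewidth 1.
One such decomposition:
Bags: B1 = {e, f}  B2 = {f, i}  B3 = {d, f}  B4 = {a, e}  B5 = {d, g}  B6 = {f, h}  B7 = {b, g}  B8 = {c, i}
Tree: B1–B2, B1–B3, B1–B4, B3–B5, B1–B6, B5–B7, B2–B8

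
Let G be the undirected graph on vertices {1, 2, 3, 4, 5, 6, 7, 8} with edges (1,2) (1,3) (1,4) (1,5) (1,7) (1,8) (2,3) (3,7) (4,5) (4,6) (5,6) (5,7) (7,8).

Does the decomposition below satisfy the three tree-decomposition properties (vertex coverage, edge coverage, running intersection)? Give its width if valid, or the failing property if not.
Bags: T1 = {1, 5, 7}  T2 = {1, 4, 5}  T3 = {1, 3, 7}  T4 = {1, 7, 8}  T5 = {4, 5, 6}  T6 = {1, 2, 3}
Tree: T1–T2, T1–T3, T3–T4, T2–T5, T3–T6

Vertex coverage: the bags together contain {1, 2, 3, 4, 5, 6, 7, 8}, the full vertex set. Edge coverage: each edge of G has both endpoints in at least one bag. Running intersection: for every vertex, the bags containing it form a connected subtree. All three properties hold, so this is a valid tree decomposition of width max|bag| − 1 = 2, and hence tw(G) ≤ 2.

Yes; width 2.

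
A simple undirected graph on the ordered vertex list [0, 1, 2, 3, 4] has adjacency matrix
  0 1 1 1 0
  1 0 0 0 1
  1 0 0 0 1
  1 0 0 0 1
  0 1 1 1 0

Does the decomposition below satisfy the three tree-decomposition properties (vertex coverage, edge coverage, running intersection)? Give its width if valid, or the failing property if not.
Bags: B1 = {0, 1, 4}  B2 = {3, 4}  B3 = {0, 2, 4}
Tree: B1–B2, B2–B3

A tree decomposition must satisfy three properties: every vertex lies in some bag; for every edge, both endpoints lie together in some bag; and for every vertex, the bags containing it form a connected subtree. Here edge (0,3) lies in no bag, so the decomposition is invalid.

No — edge (0,3) lies in no bag.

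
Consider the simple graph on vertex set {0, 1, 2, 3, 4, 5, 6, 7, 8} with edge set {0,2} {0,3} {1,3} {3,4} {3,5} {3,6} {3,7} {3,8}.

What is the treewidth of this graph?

1

A width-1 tree decomposition is:
Bags: B1 = {0, 3}  B2 = {3, 5}  B3 = {3, 4}  B4 = {1, 3}  B5 = {0, 2}  B6 = {3, 7}  B7 = {3, 8}  B8 = {3, 6}
Tree: B1–B2, B2–B3, B1–B4, B1–B5, B4–B6, B6–B7, B4–B8
Every bag has size at most 2, so the width is 2 − 1 = 1 and tw(G) ≤ 1. G has an edge, so its treewidth is at least 1. Therefore the treewidth is 1.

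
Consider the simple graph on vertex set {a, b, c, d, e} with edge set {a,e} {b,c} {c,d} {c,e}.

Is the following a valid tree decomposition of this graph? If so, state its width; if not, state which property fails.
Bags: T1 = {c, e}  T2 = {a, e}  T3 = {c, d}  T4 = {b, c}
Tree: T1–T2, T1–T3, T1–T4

Yes; width 1.

Every vertex of G appears in some bag (union = {a, b, c, d, e}); every edge is covered by a bag; and for each vertex v the set of bags containing v is connected in the bag tree. The decomposition is therefore valid. The largest bag has 2 vertices, so the width is 1.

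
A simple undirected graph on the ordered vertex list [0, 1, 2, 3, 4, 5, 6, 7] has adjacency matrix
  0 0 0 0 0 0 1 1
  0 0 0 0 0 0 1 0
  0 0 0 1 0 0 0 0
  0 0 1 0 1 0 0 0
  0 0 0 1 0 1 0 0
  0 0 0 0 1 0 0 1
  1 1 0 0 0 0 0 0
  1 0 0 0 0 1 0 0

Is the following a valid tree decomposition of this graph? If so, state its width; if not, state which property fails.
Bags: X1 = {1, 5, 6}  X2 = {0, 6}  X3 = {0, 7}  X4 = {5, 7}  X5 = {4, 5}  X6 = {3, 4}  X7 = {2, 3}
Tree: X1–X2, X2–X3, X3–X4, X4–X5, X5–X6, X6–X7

No — bags containing vertex 5 are not connected in the tree.

A tree decomposition must satisfy three properties: every vertex lies in some bag; for every edge, both endpoints lie together in some bag; and for every vertex, the bags containing it form a connected subtree. Here bags containing vertex 5 are not connected in the tree, so the decomposition is invalid.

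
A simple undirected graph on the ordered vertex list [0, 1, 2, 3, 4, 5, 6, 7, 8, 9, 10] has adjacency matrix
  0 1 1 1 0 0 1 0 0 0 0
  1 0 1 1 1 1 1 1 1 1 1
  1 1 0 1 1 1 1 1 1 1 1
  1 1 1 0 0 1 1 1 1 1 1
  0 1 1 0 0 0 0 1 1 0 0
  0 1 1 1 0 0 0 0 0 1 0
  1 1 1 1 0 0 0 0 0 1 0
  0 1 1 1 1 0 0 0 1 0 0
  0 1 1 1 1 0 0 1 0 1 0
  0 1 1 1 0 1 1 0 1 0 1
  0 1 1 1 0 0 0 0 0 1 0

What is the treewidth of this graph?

A width-4 tree decomposition is:
Bags: B1 = {0, 1, 2, 3, 6}  B2 = {1, 2, 3, 6, 9}  B3 = {1, 2, 3, 8, 9}  B4 = {1, 2, 3, 9, 10}  B5 = {1, 2, 3, 5, 9}  B6 = {1, 2, 3, 7, 8}  B7 = {1, 2, 4, 7, 8}
Tree: B1–B2, B2–B3, B3–B4, B3–B5, B3–B6, B6–B7
Every bag has size at most 5, so the width is 5 − 1 = 4 and tw(G) ≤ 4. For the lower bound, the 5 vertices {0, 1, 2, 3, 6} are pairwise adjacent, and any tree decomposition puts a clique entirely inside one bag — forcing width ≥ 4. Therefore the treewidth is 4.

4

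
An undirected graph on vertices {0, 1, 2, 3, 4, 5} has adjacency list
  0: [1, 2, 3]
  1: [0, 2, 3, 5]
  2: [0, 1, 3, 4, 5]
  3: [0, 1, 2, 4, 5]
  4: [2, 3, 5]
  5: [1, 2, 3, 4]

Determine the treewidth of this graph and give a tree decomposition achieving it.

Treewidth 3.
Bags: B1 = {1, 2, 3, 5}  B2 = {0, 1, 2, 3}  B3 = {2, 3, 4, 5}
Tree: B1–B2, B1–B3

The largest bag has 4 vertices, giving width 3; this decomposition certifies tw(G) ≤ 3. On the other hand G contains the 4-clique {0, 1, 2, 3}. A clique must lie in a single bag of any decomposition, so no decomposition can have width below 3. The upper and lower bounds meet at 3, so that is the treewidth.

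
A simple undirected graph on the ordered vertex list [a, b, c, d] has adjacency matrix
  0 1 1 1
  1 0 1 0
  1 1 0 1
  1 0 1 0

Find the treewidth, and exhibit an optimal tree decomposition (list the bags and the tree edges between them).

Each bag holds 3 vertices, so the decomposition has width 2, which upper-bounds the treewidth. For the lower bound, the 3 vertices {a, c, d} are pairwise adjacent, and any tree decomposition puts a clique entirely inside one bag — forcing width ≥ 2. Therefore the treewidth is 2.

Treewidth 2.
One optimal decomposition is:
Bags: B1 = {a, b, c}  B2 = {a, c, d}
Tree: B1–B2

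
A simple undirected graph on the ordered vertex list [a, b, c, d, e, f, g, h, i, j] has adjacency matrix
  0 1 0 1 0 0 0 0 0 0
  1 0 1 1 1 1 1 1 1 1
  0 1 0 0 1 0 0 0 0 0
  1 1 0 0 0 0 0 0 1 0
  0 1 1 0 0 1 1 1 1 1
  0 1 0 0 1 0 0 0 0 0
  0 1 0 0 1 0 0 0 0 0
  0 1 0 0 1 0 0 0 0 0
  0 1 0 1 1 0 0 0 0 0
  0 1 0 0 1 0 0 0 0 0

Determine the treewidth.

A width-2 tree decomposition is:
Bags: B1 = {b, e, h}  B2 = {b, e, j}  B3 = {b, e, g}  B4 = {b, e, i}  B5 = {b, d, i}  B6 = {b, c, e}  B7 = {b, e, f}  B8 = {a, b, d}
Tree: B1–B2, B1–B3, B2–B4, B4–B5, B3–B6, B3–B7, B5–B8
Each bag holds 3 vertices, so the decomposition has width 2, which upper-bounds the treewidth. On the other hand G contains the 3-clique {a, b, d}. A clique must lie in a single bag of any decomposition, so no decomposition can have width below 2. The upper and lower bounds meet at 2, so that is the treewidth.

2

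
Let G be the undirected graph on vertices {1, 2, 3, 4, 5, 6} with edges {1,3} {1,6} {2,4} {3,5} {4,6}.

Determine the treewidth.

1

A width-1 tree decomposition is:
Bags: B1 = {2, 4}  B2 = {4, 6}  B3 = {1, 6}  B4 = {1, 3}  B5 = {3, 5}
Tree: B1–B2, B2–B3, B3–B4, B4–B5
Each bag holds 2 vertices, so the decomposition has width 1, which upper-bounds the treewidth. Any graph with an edge has treewidth ≥ 1, and G has the edge 2–4. Hence tw(G) = 1 exactly.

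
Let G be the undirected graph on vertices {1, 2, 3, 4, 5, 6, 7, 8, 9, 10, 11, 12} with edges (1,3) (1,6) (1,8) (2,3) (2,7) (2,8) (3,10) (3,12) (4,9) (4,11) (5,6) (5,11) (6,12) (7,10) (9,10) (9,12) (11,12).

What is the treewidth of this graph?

3

A width-3 tree decomposition is:
Bags: B1 = {2, 7, 8, 10}  B2 = {2, 3, 8, 10}  B3 = {1, 3, 8, 10}  B4 = {1, 3, 9, 10}  B5 = {1, 3, 9, 12}  B6 = {1, 6, 9, 12}  B7 = {4, 6, 9, 12}  B8 = {4, 6, 11, 12}  B9 = {4, 5, 6, 11}
Tree: B1–B2, B2–B3, B3–B4, B4–B5, B5–B6, B6–B7, B7–B8, B8–B9
Every bag has size at most 4, so the width is 4 − 1 = 3 and tw(G) ≤ 3. For the lower bound: the 4 vertex sets {2,7,8}, {10}, {3}, {1,6,9,12} are disjoint, each induces a connected subgraph, and every pair is joined by at least one edge of G. Contracting each set to a single vertex therefore yields K_{4} as a minor, and since treewidth is minor-monotone, tw(G) ≥ tw(K_{4}) = 3. Combining the bounds, tw(G) = 3.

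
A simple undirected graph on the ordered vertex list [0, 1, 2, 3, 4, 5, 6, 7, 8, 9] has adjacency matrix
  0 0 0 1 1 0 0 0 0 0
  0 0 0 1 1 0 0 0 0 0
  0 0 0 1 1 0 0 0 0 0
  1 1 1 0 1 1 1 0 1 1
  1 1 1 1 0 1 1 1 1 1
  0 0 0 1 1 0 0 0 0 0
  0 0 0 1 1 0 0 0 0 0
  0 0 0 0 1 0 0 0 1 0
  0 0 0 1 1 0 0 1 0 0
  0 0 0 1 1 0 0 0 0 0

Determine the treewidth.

2

A width-2 tree decomposition is:
Bags: B1 = {3, 4, 8}  B2 = {0, 3, 4}  B3 = {3, 4, 9}  B4 = {4, 7, 8}  B5 = {1, 3, 4}  B6 = {3, 4, 6}  B7 = {3, 4, 5}  B8 = {2, 3, 4}
Tree: B1–B2, B2–B3, B1–B4, B2–B5, B5–B6, B6–B7, B5–B8
Each bag holds 3 vertices, so the decomposition has width 2, which upper-bounds the treewidth. Conversely, {0, 3, 4} is a clique of size 3, and the vertices of any clique must share a bag in every tree decomposition; so some bag has ≥ 3 vertices and tw(G) ≥ 2. Hence tw(G) = 2 exactly.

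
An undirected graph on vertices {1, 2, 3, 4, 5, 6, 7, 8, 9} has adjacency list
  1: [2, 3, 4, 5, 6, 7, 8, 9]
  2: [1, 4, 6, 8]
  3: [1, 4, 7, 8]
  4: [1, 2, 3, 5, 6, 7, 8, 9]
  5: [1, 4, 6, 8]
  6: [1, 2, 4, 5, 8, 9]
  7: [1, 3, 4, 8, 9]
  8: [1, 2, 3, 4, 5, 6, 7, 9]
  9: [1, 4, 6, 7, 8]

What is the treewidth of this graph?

A width-4 tree decomposition is:
Bags: B1 = {1, 4, 6, 8, 9}  B2 = {1, 4, 5, 6, 8}  B3 = {1, 4, 7, 8, 9}  B4 = {1, 3, 4, 7, 8}  B5 = {1, 2, 4, 6, 8}
Tree: B1–B2, B1–B3, B3–B4, B2–B5
Every bag has size at most 5, so the width is 5 − 1 = 4 and tw(G) ≤ 4. Conversely, {1, 3, 4, 7, 8} is a clique of size 5, and the vertices of any clique must share a bag in every tree decomposition; so some bag has ≥ 5 vertices and tw(G) ≥ 4. Combining the bounds, tw(G) = 4.

4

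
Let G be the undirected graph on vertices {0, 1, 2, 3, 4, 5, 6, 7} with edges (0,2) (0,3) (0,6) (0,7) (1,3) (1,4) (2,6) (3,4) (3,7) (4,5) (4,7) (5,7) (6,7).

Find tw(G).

2

A width-2 tree decomposition is:
Bags: B1 = {0, 3, 7}  B2 = {3, 4, 7}  B3 = {1, 3, 4}  B4 = {0, 6, 7}  B5 = {4, 5, 7}  B6 = {0, 2, 6}
Tree: B1–B2, B2–B3, B1–B4, B2–B5, B4–B6
Each bag holds 3 vertices, so the decomposition has width 2, which upper-bounds the treewidth. Conversely, {1, 3, 4} is a clique of size 3, and the vertices of any clique must share a bag in every tree decomposition; so some bag has ≥ 3 vertices and tw(G) ≥ 2. Combining the bounds, tw(G) = 2.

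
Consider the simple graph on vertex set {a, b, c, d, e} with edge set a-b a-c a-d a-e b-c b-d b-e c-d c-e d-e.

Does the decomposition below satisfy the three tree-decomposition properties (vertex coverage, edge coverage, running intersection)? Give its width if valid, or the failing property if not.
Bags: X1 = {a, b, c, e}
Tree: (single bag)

A tree decomposition must satisfy three properties: every vertex lies in some bag; for every edge, both endpoints lie together in some bag; and for every vertex, the bags containing it form a connected subtree. Here vertex d appears in no bag, so the decomposition is invalid.

No — vertex d appears in no bag.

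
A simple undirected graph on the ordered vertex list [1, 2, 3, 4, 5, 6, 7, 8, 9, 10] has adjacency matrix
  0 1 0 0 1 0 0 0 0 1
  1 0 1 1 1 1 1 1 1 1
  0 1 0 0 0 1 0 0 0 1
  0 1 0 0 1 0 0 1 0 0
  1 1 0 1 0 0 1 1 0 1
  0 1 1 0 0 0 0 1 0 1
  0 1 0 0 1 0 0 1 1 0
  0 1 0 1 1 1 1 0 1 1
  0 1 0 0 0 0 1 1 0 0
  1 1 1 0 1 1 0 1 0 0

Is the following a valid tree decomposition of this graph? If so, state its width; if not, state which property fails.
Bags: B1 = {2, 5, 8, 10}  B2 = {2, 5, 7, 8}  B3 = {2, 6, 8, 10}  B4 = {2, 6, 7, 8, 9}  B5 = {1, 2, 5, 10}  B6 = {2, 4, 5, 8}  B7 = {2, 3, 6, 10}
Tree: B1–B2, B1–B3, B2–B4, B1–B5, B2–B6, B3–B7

No — bags containing vertex 6 are not connected in the tree.

A tree decomposition must satisfy three properties: every vertex lies in some bag; for every edge, both endpoints lie together in some bag; and for every vertex, the bags containing it form a connected subtree. Here bags containing vertex 6 are not connected in the tree, so the decomposition is invalid.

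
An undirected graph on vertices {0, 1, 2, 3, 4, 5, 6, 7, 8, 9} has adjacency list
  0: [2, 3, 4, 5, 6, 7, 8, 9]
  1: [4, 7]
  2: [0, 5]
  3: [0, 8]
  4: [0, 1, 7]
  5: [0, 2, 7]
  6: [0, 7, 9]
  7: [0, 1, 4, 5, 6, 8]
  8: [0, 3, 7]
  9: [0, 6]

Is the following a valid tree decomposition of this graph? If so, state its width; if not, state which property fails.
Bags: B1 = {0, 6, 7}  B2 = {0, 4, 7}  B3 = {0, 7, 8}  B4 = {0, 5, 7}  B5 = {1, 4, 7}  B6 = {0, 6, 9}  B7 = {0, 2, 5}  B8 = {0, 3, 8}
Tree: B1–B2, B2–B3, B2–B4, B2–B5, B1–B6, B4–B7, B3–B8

Every vertex of G appears in some bag (union = {0, 1, 2, 3, 4, 5, 6, 7, 8, 9}); every edge is covered by a bag; and for each vertex v the set of bags containing v is connected in the bag tree. The decomposition is therefore valid. The largest bag has 3 vertices, so the width is 2.

Yes; width 2.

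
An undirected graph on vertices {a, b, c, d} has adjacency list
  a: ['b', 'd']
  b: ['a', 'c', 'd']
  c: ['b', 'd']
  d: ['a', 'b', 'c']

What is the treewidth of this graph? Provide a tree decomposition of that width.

Each bag holds 3 vertices, so the decomposition has width 2, which upper-bounds the treewidth. On the other hand G contains the 3-clique {b, c, d}. A clique must lie in a single bag of any decomposition, so no decomposition can have width below 2. Hence tw(G) = 2 exactly.

Treewidth 2.
Bags: B1 = {b, c, d}  B2 = {a, b, d}
Tree: B1–B2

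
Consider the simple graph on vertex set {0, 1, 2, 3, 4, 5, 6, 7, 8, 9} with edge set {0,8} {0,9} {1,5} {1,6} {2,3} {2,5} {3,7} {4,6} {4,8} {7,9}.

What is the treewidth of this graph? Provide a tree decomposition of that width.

Treewidth 2.
One such decomposition:
Bags: B1 = {1, 2, 5}  B2 = {1, 2, 6}  B3 = {2, 4, 6}  B4 = {2, 4, 8}  B5 = {0, 2, 8}  B6 = {0, 2, 9}  B7 = {2, 7, 9}  B8 = {2, 3, 7}
Tree: B1–B2, B2–B3, B3–B4, B4–B5, B5–B6, B6–B7, B7–B8

Each bag holds 3 vertices, so the decomposition has width 2, which upper-bounds the treewidth. Since 2–5–1–6–4–8–0–9–7–3–2 is a cycle in G, G is not acyclic. Forests are exactly the graphs of treewidth ≤ 1, so tw(G) ≥ 2. Therefore the treewidth is 2.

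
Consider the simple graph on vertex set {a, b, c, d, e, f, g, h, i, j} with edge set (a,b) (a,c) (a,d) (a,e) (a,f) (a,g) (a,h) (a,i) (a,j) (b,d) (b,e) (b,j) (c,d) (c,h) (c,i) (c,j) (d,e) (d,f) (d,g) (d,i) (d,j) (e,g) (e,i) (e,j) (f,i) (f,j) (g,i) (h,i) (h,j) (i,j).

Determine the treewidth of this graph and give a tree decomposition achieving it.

Treewidth 4.
One such decomposition:
Bags: B1 = {a, c, d, i, j}  B2 = {a, d, e, i, j}  B3 = {a, c, h, i, j}  B4 = {a, d, e, g, i}  B5 = {a, b, d, e, j}  B6 = {a, d, f, i, j}
Tree: B1–B2, B1–B3, B2–B4, B2–B5, B1–B6

The largest bag has 5 vertices, giving width 4; this decomposition certifies tw(G) ≤ 4. Conversely, {a, b, d, e, j} is a clique of size 5, and the vertices of any clique must share a bag in every tree decomposition; so some bag has ≥ 5 vertices and tw(G) ≥ 4. The upper and lower bounds meet at 4, so that is the treewidth.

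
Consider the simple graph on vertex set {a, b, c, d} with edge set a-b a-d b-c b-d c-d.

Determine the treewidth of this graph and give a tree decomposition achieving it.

Treewidth 2.
One optimal decomposition is:
Bags: B1 = {b, c, d}  B2 = {a, b, d}
Tree: B1–B2

The largest bag has 3 vertices, giving width 2; this decomposition certifies tw(G) ≤ 2. On the other hand G contains the 3-clique {b, c, d}. A clique must lie in a single bag of any decomposition, so no decomposition can have width below 2. The upper and lower bounds meet at 2, so that is the treewidth.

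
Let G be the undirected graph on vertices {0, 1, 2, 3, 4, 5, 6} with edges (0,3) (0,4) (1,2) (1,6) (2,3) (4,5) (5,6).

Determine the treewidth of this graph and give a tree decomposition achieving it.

Treewidth 2.
One such decomposition:
Bags: B1 = {0, 2, 3}  B2 = {0, 2, 4}  B3 = {2, 4, 5}  B4 = {2, 5, 6}  B5 = {1, 2, 6}
Tree: B1–B2, B2–B3, B3–B4, B4–B5

Every bag has size at most 3, so the width is 3 − 1 = 2 and tw(G) ≤ 2. Since 2–3–0–4–5–6–1–2 is a cycle in G, G is not acyclic. Forests are exactly the graphs of treewidth ≤ 1, so tw(G) ≥ 2. The upper and lower bounds meet at 2, so that is the treewidth.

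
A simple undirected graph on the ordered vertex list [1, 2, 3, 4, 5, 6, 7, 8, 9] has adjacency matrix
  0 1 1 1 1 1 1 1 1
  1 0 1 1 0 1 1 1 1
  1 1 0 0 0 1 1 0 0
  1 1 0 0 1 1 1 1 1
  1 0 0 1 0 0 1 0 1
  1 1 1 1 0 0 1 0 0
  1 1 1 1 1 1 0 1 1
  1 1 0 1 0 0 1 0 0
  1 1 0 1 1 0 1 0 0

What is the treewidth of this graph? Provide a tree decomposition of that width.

Treewidth 4.
One optimal decomposition is:
Bags: B1 = {1, 2, 3, 6, 7}  B2 = {1, 2, 4, 6, 7}  B3 = {1, 2, 4, 7, 9}  B4 = {1, 2, 4, 7, 8}  B5 = {1, 4, 5, 7, 9}
Tree: B1–B2, B2–B3, B2–B4, B3–B5

Each bag holds 5 vertices, so the decomposition has width 4, which upper-bounds the treewidth. On the other hand G contains the 5-clique {1, 2, 3, 6, 7}. A clique must lie in a single bag of any decomposition, so no decomposition can have width below 4. Combining the bounds, tw(G) = 4.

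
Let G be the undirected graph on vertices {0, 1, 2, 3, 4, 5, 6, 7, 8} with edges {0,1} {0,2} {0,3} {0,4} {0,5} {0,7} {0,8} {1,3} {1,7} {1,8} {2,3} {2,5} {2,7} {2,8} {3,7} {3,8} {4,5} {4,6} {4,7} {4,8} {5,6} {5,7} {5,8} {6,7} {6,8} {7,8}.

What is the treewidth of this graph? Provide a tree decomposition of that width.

Each bag holds 5 vertices, so the decomposition has width 4, which upper-bounds the treewidth. On the other hand G contains the 5-clique {0, 1, 3, 7, 8}. A clique must lie in a single bag of any decomposition, so no decomposition can have width below 4. The upper and lower bounds meet at 4, so that is the treewidth.

Treewidth 4.
Bags: B1 = {0, 2, 3, 7, 8}  B2 = {0, 2, 5, 7, 8}  B3 = {0, 4, 5, 7, 8}  B4 = {0, 1, 3, 7, 8}  B5 = {4, 5, 6, 7, 8}
Tree: B1–B2, B2–B3, B1–B4, B3–B5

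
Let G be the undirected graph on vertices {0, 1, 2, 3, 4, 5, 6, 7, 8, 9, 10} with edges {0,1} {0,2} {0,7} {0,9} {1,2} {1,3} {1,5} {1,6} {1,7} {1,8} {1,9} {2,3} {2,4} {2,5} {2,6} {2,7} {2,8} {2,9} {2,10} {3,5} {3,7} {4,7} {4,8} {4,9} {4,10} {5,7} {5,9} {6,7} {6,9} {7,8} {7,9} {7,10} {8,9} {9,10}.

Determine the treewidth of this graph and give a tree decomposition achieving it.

Treewidth 4.
One optimal decomposition is:
Bags: B1 = {1, 2, 6, 7, 9}  B2 = {1, 2, 7, 8, 9}  B3 = {2, 4, 7, 8, 9}  B4 = {0, 1, 2, 7, 9}  B5 = {1, 2, 5, 7, 9}  B6 = {1, 2, 3, 5, 7}  B7 = {2, 4, 7, 9, 10}
Tree: B1–B2, B2–B3, B1–B4, B4–B5, B5–B6, B3–B7

Each bag holds 5 vertices, so the decomposition has width 4, which upper-bounds the treewidth. Conversely, {0, 1, 2, 7, 9} is a clique of size 5, and the vertices of any clique must share a bag in every tree decomposition; so some bag has ≥ 5 vertices and tw(G) ≥ 4. Combining the bounds, tw(G) = 4.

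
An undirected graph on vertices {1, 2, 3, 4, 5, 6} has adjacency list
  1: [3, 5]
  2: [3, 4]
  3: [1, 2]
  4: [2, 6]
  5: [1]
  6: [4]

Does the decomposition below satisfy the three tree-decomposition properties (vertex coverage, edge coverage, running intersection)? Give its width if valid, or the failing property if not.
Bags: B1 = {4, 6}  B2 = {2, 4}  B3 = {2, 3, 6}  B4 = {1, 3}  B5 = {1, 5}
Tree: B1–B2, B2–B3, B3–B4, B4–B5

A tree decomposition must satisfy three properties: every vertex lies in some bag; for every edge, both endpoints lie together in some bag; and for every vertex, the bags containing it form a connected subtree. Here bags containing vertex 6 are not connected in the tree, so the decomposition is invalid.

No — bags containing vertex 6 are not connected in the tree.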